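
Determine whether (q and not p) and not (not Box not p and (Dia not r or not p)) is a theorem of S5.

Not valid

Tableau for the negation not ((q and not p) and not (not Box not p and (Dia not r or not p))):
1. not ((q and not p) and not (not Box not p and (Dia not r or not p))), u
2. not Box not p and (Dia not r or not p), u
3. not Box not p, u
4. Dia not r or not p, u
5. not p, u
6. p, v
Accessibility: uRu, uRv, vRu, vRv
The negation has an open branch (countermodel exists).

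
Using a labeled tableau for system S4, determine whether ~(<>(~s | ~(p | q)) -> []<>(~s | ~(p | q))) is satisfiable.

Satisfiable (open branch found)

1. ~(<>(~s | ~(p | q)) -> []<>(~s | ~(p | q))), w0
2. <>(~s | ~(p | q)), w0
3. ~[]<>(~s | ~(p | q)), w0
4. ~s | ~(p | q), w1
5. ~(p | q), w1
6. ~p, w1
7. ~q, w1
8. ~<>(~s | ~(p | q)), w2
9. ~(~s | ~(p | q)), w2
10. s, w2
11. p | q, w2
12. q, w2
Accessibility: w0Rw0, w0Rw1, w0Rw2, w1Rw1, w2Rw2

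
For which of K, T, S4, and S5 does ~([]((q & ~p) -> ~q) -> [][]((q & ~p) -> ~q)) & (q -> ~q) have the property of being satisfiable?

T-tableau for the formula:
1. ~([]((q & ~p) -> ~q) -> [][]((q & ~p) -> ~q)) & (q -> ~q), u
2. ~([]((q & ~p) -> ~q) -> [][]((q & ~p) -> ~q)), u
3. q -> ~q, u
4. []((q & ~p) -> ~q), u
5. ~[][]((q & ~p) -> ~q), u
6. (q & ~p) -> ~q, u
7. ~q, u
8. ~[]((q & ~p) -> ~q), v
9. (q & ~p) -> ~q, v
10. ~q, v
11. ~((q & ~p) -> ~q), w
12. q & ~p, w
13. q, w
14. ~p, w
Accessibility: uRu, uRv, vRv, vRw, wRw
Complete open branch: satisfiable in T, hence also in K (this T-model is also a K-model).
S4-tableau for the formula:
1. ~([]((q & ~p) -> ~q) -> [][]((q & ~p) -> ~q)) & (q -> ~q), u
2. ~([]((q & ~p) -> ~q) -> [][]((q & ~p) -> ~q)), u
3. q -> ~q, u
4. []((q & ~p) -> ~q), u
5. ~[][]((q & ~p) -> ~q), u
6. (q & ~p) -> ~q, u
7. ~q, u
8. ~(q & ~p), u
9. p, u
10. ~[]((q & ~p) -> ~q), v
11. (q & ~p) -> ~q, v
12. ~(q & ~p), v
13. p, v
14. ~((q & ~p) -> ~q), w
15. q & ~p, w
16. q, w
17. ~p, w
18. (q & ~p) -> ~q, w
19. ~(q & ~p), w
20. p, w
Accessibility: uRu, uRv, uRw, vRv, vRw, wRw
Branch closes: p and ~p both at w.
Every branch closes (one shown): unsatisfiable in S4, hence also in S5 (every S5-frame is an S4-frame).

K, T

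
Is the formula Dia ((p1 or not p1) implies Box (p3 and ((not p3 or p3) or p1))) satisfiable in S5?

Satisfiable

1. Dia ((p1 or not p1) implies Box (p3 and ((not p3 or p3) or p1))), 0
2. (p1 or not p1) implies Box (p3 and ((not p3 or p3) or p1)), 1
3. Box (p3 and ((not p3 or p3) or p1)), 1
4. p3 and ((not p3 or p3) or p1), 0
5. p3, 0
6. (not p3 or p3) or p1, 0
7. p3 and ((not p3 or p3) or p1), 1
8. p3, 1
9. (not p3 or p3) or p1, 1
10. p1, 0
11. p1, 1
Accessibility: 0R0, 0R1, 1R0, 1R1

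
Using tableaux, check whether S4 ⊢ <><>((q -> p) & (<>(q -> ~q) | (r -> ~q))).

Not valid

Tableau for the negation ~<><>((q -> p) & (<>(q -> ~q) | (r -> ~q))):
1. ~<><>((q -> p) & (<>(q -> ~q) | (r -> ~q))), w0
2. ~<>((q -> p) & (<>(q -> ~q) | (r -> ~q))), w0
3. ~((q -> p) & (<>(q -> ~q) | (r -> ~q))), w0
4. ~(<>(q -> ~q) | (r -> ~q)), w0
5. ~<>(q -> ~q), w0
6. ~(r -> ~q), w0
7. r, w0
8. q, w0
9. ~(q -> ~q), w0
Accessibility: w0Rw0
The negation has an open branch (countermodel exists).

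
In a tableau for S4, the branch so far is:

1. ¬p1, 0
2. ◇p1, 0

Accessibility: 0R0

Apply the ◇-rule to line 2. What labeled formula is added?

a fresh world 1 with 0R1, and p1 at 1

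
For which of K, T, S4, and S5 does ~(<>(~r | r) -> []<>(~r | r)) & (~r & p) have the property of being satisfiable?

T-tableau for the formula:
1. ~(<>(~r | r) -> []<>(~r | r)) & (~r & p), u
2. ~(<>(~r | r) -> []<>(~r | r)), u
3. ~r & p, u
4. <>(~r | r), u
5. ~[]<>(~r | r), u
6. ~r, u
7. p, u
8. ~r | r, v
9. r, v
10. ~<>(~r | r), w
11. ~(~r | r), w
12. r, w
13. ~r, w
Accessibility: uRu, uRv, uRw, vRv, wRw
Branch closes: r and ~r both at w.
Every branch closes (one shown): unsatisfiable in T, hence also in S4, S5 (every S4/S5-frame is a T-frame).
K-tableau for the formula:
1. ~(<>(~r | r) -> []<>(~r | r)) & (~r & p), u
2. ~(<>(~r | r) -> []<>(~r | r)), u
3. ~r & p, u
4. <>(~r | r), u
5. ~[]<>(~r | r), u
6. ~r, u
7. p, u
8. ~r | r, v
9. r, v
10. ~<>(~r | r), w
Accessibility: uRv, uRw
Complete open branch: satisfiable in K.

K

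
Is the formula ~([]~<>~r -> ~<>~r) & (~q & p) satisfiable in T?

1. ~([]~<>~r -> ~<>~r) & (~q & p), u
2. ~([]~<>~r -> ~<>~r), u
3. ~q & p, u
4. []~<>~r, u
5. <>~r, u
6. ~q, u
7. p, u
8. ~<>~r, u
9. r, u
10. ~r, v
11. ~<>~r, v
12. r, v
Accessibility: uRu, uRv, vRv
Branch closes: r and ~r both at v.
Every branch closes; the branch above is one of them.

Unsatisfiable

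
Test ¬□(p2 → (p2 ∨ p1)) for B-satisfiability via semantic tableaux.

1. ¬□(p2 → (p2 ∨ p1)), u
2. ¬(p2 → (p2 ∨ p1)), v
3. p2, v
4. ¬(p2 ∨ p1), v
5. ¬p2, v
6. ¬p1, v
Accessibility: uRu, uRv, vRu, vRv
Branch closes: p2 and ¬p2 both at v.
All branches of the tableau close; one closing branch shown above.

Unsatisfiable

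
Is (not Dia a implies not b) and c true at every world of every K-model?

Not valid

Tableau for the negation not ((not Dia a implies not b) and c):
1. not ((not Dia a implies not b) and c), w0
2. not c, w0   [neg-and-rule on 1 (branches; this branch)]
The negation has an open branch (countermodel exists).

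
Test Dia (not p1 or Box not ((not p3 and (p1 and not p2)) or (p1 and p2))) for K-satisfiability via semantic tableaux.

Satisfiable

1. Dia (not p1 or Box not ((not p3 and (p1 and not p2)) or (p1 and p2))), u
2. not p1 or Box not ((not p3 and (p1 and not p2)) or (p1 and p2)), v   [Dia-rule on 1: fresh world v, uRv]
3. Box not ((not p3 and (p1 and not p2)) or (p1 and p2)), v   [or-rule on 2 (branches; this branch)]
Accessibility: uRv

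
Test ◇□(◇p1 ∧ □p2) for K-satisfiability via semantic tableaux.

1. ◇□(◇p1 ∧ □p2), u
2. □(◇p1 ∧ □p2), v
Accessibility: uRv

Satisfiable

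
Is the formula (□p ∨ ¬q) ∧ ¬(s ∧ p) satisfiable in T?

Satisfiable (open branch found)

1. (□p ∨ ¬q) ∧ ¬(s ∧ p), 0
2. □p ∨ ¬q, 0   [∧-rule on 1]
3. ¬(s ∧ p), 0   [∧-rule on 1]
4. ¬q, 0   [∨-rule on 2 (branches; this branch)]
5. ¬p, 0   [¬∧-rule on 3 (branches; this branch)]
Accessibility: 0R0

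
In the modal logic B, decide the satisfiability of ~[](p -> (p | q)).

Unsatisfiable

1. ~[](p -> (p | q)), u
2. ~(p -> (p | q)), v
3. p, v
4. ~(p | q), v
5. ~p, v
6. ~q, v
Accessibility: uRu, uRv, vRu, vRv
Branch closes: p and ~p both at v.
Every branch closes; the branch above is one of them.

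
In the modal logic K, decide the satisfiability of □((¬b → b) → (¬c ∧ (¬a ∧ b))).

Satisfiable

1. □((¬b → b) → (¬c ∧ (¬a ∧ b))), w0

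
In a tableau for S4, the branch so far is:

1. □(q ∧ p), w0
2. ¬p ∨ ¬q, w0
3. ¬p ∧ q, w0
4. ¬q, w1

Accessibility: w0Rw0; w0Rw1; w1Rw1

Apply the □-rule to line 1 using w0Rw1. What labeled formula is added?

q ∧ p, w1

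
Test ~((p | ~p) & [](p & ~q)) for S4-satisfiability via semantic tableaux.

1. ~((p | ~p) & [](p & ~q)), u
2. ~[](p & ~q), u   [~&-rule on 1 (branches; this branch)]
3. ~(p & ~q), v   [~[]-rule on 2: fresh world v, uRv]
4. q, v   [~&-rule on 3 (branches; this branch)]
Accessibility: uRu, uRv, vRv

Satisfiable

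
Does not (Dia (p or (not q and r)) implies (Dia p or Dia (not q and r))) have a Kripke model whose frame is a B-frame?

1. not (Dia (p or (not q and r)) implies (Dia p or Dia (not q and r))), 0
2. Dia (p or (not q and r)), 0   [neg-implies-rule on 1]
3. not (Dia p or Dia (not q and r)), 0   [neg-implies-rule on 1]
4. not Dia p, 0   [neg-or-rule on 3]
5. not Dia (not q and r), 0   [neg-or-rule on 3]
6. not p, 0   [neg-Dia-rule on 4 via 0R0]
7. not (not q and r), 0   [neg-Dia-rule on 5 via 0R0]
8. not r, 0   [neg-and-rule on 7 (branches; this branch)]
9. p or (not q and r), 1   [Dia-rule on 2: fresh world 1, 0R1]
10. not p, 1   [neg-Dia-rule on 4 via 0R1]
11. not (not q and r), 1   [neg-Dia-rule on 5 via 0R1]
12. not q and r, 1   [or-rule on 9 (branches; this branch)]
13. not q, 1   [and-rule on 12]
14. r, 1   [and-rule on 12]
15. not r, 1   [neg-and-rule on 11 (branches; this branch)]
Accessibility: 0R0, 0R1, 1R0, 1R1
Branch closes: r and not r both at 1.
All branches of the tableau close; one closing branch shown above.

Unsatisfiable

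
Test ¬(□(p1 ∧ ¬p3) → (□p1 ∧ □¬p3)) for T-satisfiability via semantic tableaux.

1. ¬(□(p1 ∧ ¬p3) → (□p1 ∧ □¬p3)), w0
2. □(p1 ∧ ¬p3), w0   [¬→-rule on 1]
3. ¬(□p1 ∧ □¬p3), w0   [¬→-rule on 1]
4. p1 ∧ ¬p3, w0   [□-rule on 2 via w0Rw0]
5. p1, w0   [∧-rule on 4]
6. ¬p3, w0   [∧-rule on 4]
7. ¬□¬p3, w0   [¬∧-rule on 3 (branches; this branch)]
8. p3, w1   [¬□-rule on 7: fresh world w1, w0Rw1]
9. p1 ∧ ¬p3, w1   [□-rule on 2 via w0Rw1]
10. p1, w1   [∧-rule on 9]
11. ¬p3, w1   [∧-rule on 9]
Accessibility: w0Rw0, w0Rw1, w1Rw1
Branch closes: p3 and ¬p3 both at w1.
(One branch shown.) All branches close.

Unsatisfiable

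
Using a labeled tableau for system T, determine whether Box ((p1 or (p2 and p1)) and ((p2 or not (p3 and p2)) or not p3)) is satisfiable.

Satisfiable (open branch found)

1. Box ((p1 or (p2 and p1)) and ((p2 or not (p3 and p2)) or not p3)), 0
2. (p1 or (p2 and p1)) and ((p2 or not (p3 and p2)) or not p3), 0
3. p1 or (p2 and p1), 0
4. (p2 or not (p3 and p2)) or not p3, 0
5. p2 and p1, 0
6. p2, 0
7. p1, 0
8. not p3, 0
Accessibility: 0R0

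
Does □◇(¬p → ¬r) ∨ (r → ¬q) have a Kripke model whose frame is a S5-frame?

1. □◇(¬p → ¬r) ∨ (r → ¬q), w0
2. r → ¬q, w0
3. ¬q, w0
Accessibility: w0Rw0

Yes, satisfiable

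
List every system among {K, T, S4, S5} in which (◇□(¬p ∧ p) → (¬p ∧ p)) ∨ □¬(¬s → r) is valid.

T, S4, S5

K-tableau for the negation ¬((◇□(¬p ∧ p) → (¬p ∧ p)) ∨ □¬(¬s → r)):
1. ¬((◇□(¬p ∧ p) → (¬p ∧ p)) ∨ □¬(¬s → r)), w0
2. ¬(◇□(¬p ∧ p) → (¬p ∧ p)), w0
3. ¬□¬(¬s → r), w0
4. ◇□(¬p ∧ p), w0
5. ¬(¬p ∧ p), w0
6. ¬p, w0
7. ¬s → r, w1
8. r, w1
9. □(¬p ∧ p), w2
Accessibility: w0Rw1, w0Rw2
Complete open branch: countermodel on a K-frame, so not valid in K.
T-tableau for the negation ¬((◇□(¬p ∧ p) → (¬p ∧ p)) ∨ □¬(¬s → r)):
1. ¬((◇□(¬p ∧ p) → (¬p ∧ p)) ∨ □¬(¬s → r)), w0
2. ¬(◇□(¬p ∧ p) → (¬p ∧ p)), w0
3. ¬□¬(¬s → r), w0
4. ◇□(¬p ∧ p), w0
5. ¬(¬p ∧ p), w0
6. ¬p, w0
7. ¬s → r, w1
8. r, w1
9. □(¬p ∧ p), w2
10. ¬p ∧ p, w2
11. ¬p, w2
12. p, w2
Accessibility: w0Rw0, w0Rw1, w0Rw2, w1Rw1, w2Rw2
Branch closes: p and ¬p both at w2.
Every branch closes (one shown): valid in T, hence also in S4, S5 (every theorem of T is a theorem of S4 and S5).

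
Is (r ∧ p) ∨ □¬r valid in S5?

Invalid (countermodel exists)

Tableau for the negation ¬((r ∧ p) ∨ □¬r):
1. ¬((r ∧ p) ∨ □¬r), u
2. ¬(r ∧ p), u   [¬∨-rule on 1]
3. ¬□¬r, u   [¬∨-rule on 1]
4. ¬p, u   [¬∧-rule on 2 (branches; this branch)]
5. r, v   [¬□-rule on 3: fresh world v, uRv]
Accessibility: uRu, uRv, vRu, vRv
The negation has an open branch (countermodel exists).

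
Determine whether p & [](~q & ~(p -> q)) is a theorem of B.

Tableau for the negation ~(p & [](~q & ~(p -> q))):
1. ~(p & [](~q & ~(p -> q))), u
2. ~[](~q & ~(p -> q)), u
3. ~(~q & ~(p -> q)), v
4. p -> q, v
5. q, v
Accessibility: uRu, uRv, vRu, vRv
The negation has an open branch (countermodel exists).

Invalid (countermodel exists)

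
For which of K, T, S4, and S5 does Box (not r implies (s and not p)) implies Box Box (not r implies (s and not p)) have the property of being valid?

T-tableau for the negation not (Box (not r implies (s and not p)) implies Box Box (not r implies (s and not p))):
1. not (Box (not r implies (s and not p)) implies Box Box (not r implies (s and not p))), u
2. Box (not r implies (s and not p)), u
3. not Box Box (not r implies (s and not p)), u
4. not r implies (s and not p), u
5. s and not p, u
6. s, u
7. not p, u
8. not Box (not r implies (s and not p)), v
9. not r implies (s and not p), v
10. s and not p, v
11. s, v
12. not p, v
13. not (not r implies (s and not p)), w
14. not r, w
15. not (s and not p), w
16. p, w
Accessibility: uRu, uRv, vRv, vRw, wRw
Complete open branch: countermodel on a T-frame, so not valid in T, nor in K (the same frame is also a K-frame).
S4-tableau for the negation not (Box (not r implies (s and not p)) implies Box Box (not r implies (s and not p))):
1. not (Box (not r implies (s and not p)) implies Box Box (not r implies (s and not p))), u
2. Box (not r implies (s and not p)), u
3. not Box Box (not r implies (s and not p)), u
4. not r implies (s and not p), u
5. s and not p, u
6. s, u
7. not p, u
8. not Box (not r implies (s and not p)), v
9. not r implies (s and not p), v
10. s and not p, v
11. s, v
12. not p, v
13. not (not r implies (s and not p)), w
14. not r, w
15. not (s and not p), w
16. not r implies (s and not p), w
17. p, w
18. s and not p, w
19. s, w
20. not p, w
Accessibility: uRu, uRv, uRw, vRv, vRw, wRw
Branch closes: p and not p both at w.
Every branch closes (one shown): valid in S4, hence also in S5 (every theorem of S4 is a theorem of S5).

S4, S5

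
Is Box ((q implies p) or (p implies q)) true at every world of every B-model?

Yes, valid

Tableau for the negation not Box ((q implies p) or (p implies q)):
1. not Box ((q implies p) or (p implies q)), u
2. not ((q implies p) or (p implies q)), v   [neg-Box-rule on 1: fresh world v, uRv]
3. not (q implies p), v   [neg-or-rule on 2]
4. not (p implies q), v   [neg-or-rule on 2]
5. q, v   [neg-implies-rule on 3]
6. not p, v   [neg-implies-rule on 3]
7. p, v   [neg-implies-rule on 4]
8. not q, v   [neg-implies-rule on 4]
Accessibility: uRu, uRv, vRu, vRv
Branch closes: p and not p both at v.
All branches of the negation close; one closing branch shown above.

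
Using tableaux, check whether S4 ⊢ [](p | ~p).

Valid in S4

Tableau for the negation ~[](p | ~p):
1. ~[](p | ~p), w0
2. ~(p | ~p), w1
3. ~p, w1
4. p, w1
Accessibility: w0Rw0, w0Rw1, w1Rw1
Branch closes: p and ~p both at w1.
Every branch of the negation's tableau closes; the branch above is one of them.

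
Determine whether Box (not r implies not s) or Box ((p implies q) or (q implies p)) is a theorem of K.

Valid in K

Tableau for the negation not (Box (not r implies not s) or Box ((p implies q) or (q implies p))):
1. not (Box (not r implies not s) or Box ((p implies q) or (q implies p))), w0
2. not Box (not r implies not s), w0
3. not Box ((p implies q) or (q implies p)), w0
4. not (not r implies not s), w1
5. not r, w1
6. s, w1
7. not ((p implies q) or (q implies p)), w2
8. not (p implies q), w2
9. not (q implies p), w2
10. p, w2
11. not q, w2
12. q, w2
13. not p, w2
Accessibility: w0Rw1, w0Rw2
Branch closes: q and not q both at w2.
Every branch of the negation's tableau closes; the branch above is one of them.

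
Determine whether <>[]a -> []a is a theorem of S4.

No, not valid

Tableau for the negation ~(<>[]a -> []a):
1. ~(<>[]a -> []a), 0
2. <>[]a, 0
3. ~[]a, 0
4. []a, 1
5. a, 1
6. ~a, 2
Accessibility: 0R0, 0R1, 0R2, 1R1, 2R2
The negation has an open branch (countermodel exists).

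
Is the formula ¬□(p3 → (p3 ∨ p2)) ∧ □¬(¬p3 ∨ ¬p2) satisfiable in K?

1. ¬□(p3 → (p3 ∨ p2)) ∧ □¬(¬p3 ∨ ¬p2), u
2. ¬□(p3 → (p3 ∨ p2)), u
3. □¬(¬p3 ∨ ¬p2), u
4. ¬(p3 → (p3 ∨ p2)), v
5. p3, v
6. ¬(p3 ∨ p2), v
7. ¬p3, v
8. ¬p2, v
Accessibility: uRv
Branch closes: p3 and ¬p3 both at v.
All branches of the tableau close; one closing branch shown above.

No, unsatisfiable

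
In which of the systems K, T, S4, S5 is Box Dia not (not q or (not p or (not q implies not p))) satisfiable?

K

K-tableau for the formula:
1. Box Dia not (not q or (not p or (not q implies not p))), 0
Complete open branch: satisfiable in K.
T-tableau for the formula:
1. Box Dia not (not q or (not p or (not q implies not p))), 0
2. Dia not (not q or (not p or (not q implies not p))), 0
3. not (not q or (not p or (not q implies not p))), 1
4. q, 1
5. not (not p or (not q implies not p)), 1
6. p, 1
7. not (not q implies not p), 1
8. not q, 1
Accessibility: 0R0, 0R1, 1R1
Branch closes: q and not q both at 1.
Every branch closes (one shown): unsatisfiable in T, hence also in S4, S5 (every S4/S5-frame is a T-frame).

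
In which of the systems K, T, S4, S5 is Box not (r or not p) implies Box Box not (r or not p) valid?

S4-tableau for the negation not (Box not (r or not p) implies Box Box not (r or not p)):
1. not (Box not (r or not p) implies Box Box not (r or not p)), 0
2. Box not (r or not p), 0
3. not Box Box not (r or not p), 0
4. not (r or not p), 0
5. not r, 0
6. p, 0
7. not Box not (r or not p), 1
8. not (r or not p), 1
9. not r, 1
10. p, 1
11. r or not p, 2
12. not (r or not p), 2
13. not r, 2
14. p, 2
15. not p, 2
Accessibility: 0R0, 0R1, 0R2, 1R1, 1R2, 2R2
Branch closes: p and not p both at 2.
Every branch closes (one shown): valid in S4, hence also in S5 (every theorem of S4 is a theorem of S5).
T-tableau for the negation not (Box not (r or not p) implies Box Box not (r or not p)):
1. not (Box not (r or not p) implies Box Box not (r or not p)), 0
2. Box not (r or not p), 0
3. not Box Box not (r or not p), 0
4. not (r or not p), 0
5. not r, 0
6. p, 0
7. not Box not (r or not p), 1
8. not (r or not p), 1
9. not r, 1
10. p, 1
11. r or not p, 2
12. not p, 2
Accessibility: 0R0, 0R1, 1R1, 1R2, 2R2
Complete open branch: countermodel on a T-frame, so not valid in T, nor in K (the same frame is also a K-frame).

S4, S5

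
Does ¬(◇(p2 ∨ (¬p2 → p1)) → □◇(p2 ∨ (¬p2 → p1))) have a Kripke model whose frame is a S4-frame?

1. ¬(◇(p2 ∨ (¬p2 → p1)) → □◇(p2 ∨ (¬p2 → p1))), u
2. ◇(p2 ∨ (¬p2 → p1)), u
3. ¬□◇(p2 ∨ (¬p2 → p1)), u
4. p2 ∨ (¬p2 → p1), v
5. ¬p2 → p1, v
6. p1, v
7. ¬◇(p2 ∨ (¬p2 → p1)), w
8. ¬(p2 ∨ (¬p2 → p1)), w
9. ¬p2, w
10. ¬(¬p2 → p1), w
11. ¬p1, w
Accessibility: uRu, uRv, uRw, vRv, wRw

Satisfiable (open branch found)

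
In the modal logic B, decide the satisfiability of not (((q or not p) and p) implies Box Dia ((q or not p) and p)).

1. not (((q or not p) and p) implies Box Dia ((q or not p) and p)), 0
2. (q or not p) and p, 0
3. not Box Dia ((q or not p) and p), 0
4. q or not p, 0
5. p, 0
6. q, 0
7. not Dia ((q or not p) and p), 1
8. not ((q or not p) and p), 0
9. not ((q or not p) and p), 1
10. not (q or not p), 0
11. not q, 0
Accessibility: 0R0, 0R1, 1R0, 1R1
Branch closes: q and not q both at 0.
(One branch shown.) All branches close.

Unsatisfiable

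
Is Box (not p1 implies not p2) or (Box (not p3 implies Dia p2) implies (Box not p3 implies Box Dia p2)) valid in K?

Tableau for the negation not (Box (not p1 implies not p2) or (Box (not p3 implies Dia p2) implies (Box not p3 implies Box Dia p2))):
1. not (Box (not p1 implies not p2) or (Box (not p3 implies Dia p2) implies (Box not p3 implies Box Dia p2))), u
2. not Box (not p1 implies not p2), u
3. not (Box (not p3 implies Dia p2) implies (Box not p3 implies Box Dia p2)), u
4. Box (not p3 implies Dia p2), u
5. not (Box not p3 implies Box Dia p2), u
6. Box not p3, u
7. not Box Dia p2, u
8. not (not p1 implies not p2), v
9. not p1, v
10. p2, v
11. not p3 implies Dia p2, v
12. not p3, v
13. Dia p2, v
14. not Dia p2, w
15. not p3 implies Dia p2, w
16. not p3, w
17. Dia p2, w
18. p2, x
19. p2, y
20. not p2, y
Accessibility: uRv, uRw, vRx, wRy
Branch closes: p2 and not p2 both at y.
Every branch of the negation's tableau closes; the branch above is one of them.

Valid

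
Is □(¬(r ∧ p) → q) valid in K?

No, not valid

Tableau for the negation ¬□(¬(r ∧ p) → q):
1. ¬□(¬(r ∧ p) → q), w0
2. ¬(¬(r ∧ p) → q), w1
3. ¬(r ∧ p), w1
4. ¬q, w1
5. ¬p, w1
Accessibility: w0Rw1
The negation has an open branch (countermodel exists).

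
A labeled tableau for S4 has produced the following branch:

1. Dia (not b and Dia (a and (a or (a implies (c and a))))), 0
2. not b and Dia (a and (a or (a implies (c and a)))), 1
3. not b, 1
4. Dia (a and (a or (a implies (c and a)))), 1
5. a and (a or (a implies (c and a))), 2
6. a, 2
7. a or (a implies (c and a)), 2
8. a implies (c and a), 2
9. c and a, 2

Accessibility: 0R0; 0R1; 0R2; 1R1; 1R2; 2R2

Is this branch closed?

No world carries both an atom and its negation.

Not closed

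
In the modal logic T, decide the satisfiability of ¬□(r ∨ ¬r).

No, unsatisfiable

1. ¬□(r ∨ ¬r), w0
2. ¬(r ∨ ¬r), w1
3. ¬r, w1
4. r, w1
Accessibility: w0Rw0, w0Rw1, w1Rw1
Branch closes: r and ¬r both at w1.
(One branch shown.) All branches close.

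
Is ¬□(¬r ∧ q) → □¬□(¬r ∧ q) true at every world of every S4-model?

Invalid (countermodel exists)

Tableau for the negation ¬(¬□(¬r ∧ q) → □¬□(¬r ∧ q)):
1. ¬(¬□(¬r ∧ q) → □¬□(¬r ∧ q)), w0
2. ¬□(¬r ∧ q), w0   [¬→-rule on 1]
3. ¬□¬□(¬r ∧ q), w0   [¬→-rule on 1]
4. ¬(¬r ∧ q), w1   [¬□-rule on 2: fresh world w1, w0Rw1]
5. ¬q, w1   [¬∧-rule on 4 (branches; this branch)]
6. □(¬r ∧ q), w2   [¬□-rule on 3: fresh world w2, w0Rw2]
7. ¬r ∧ q, w2   [□-rule on 6 via w2Rw2]
8. ¬r, w2   [∧-rule on 7]
9. q, w2   [∧-rule on 7]
Accessibility: w0Rw0, w0Rw1, w0Rw2, w1Rw1, w2Rw2
The negation has an open branch (countermodel exists).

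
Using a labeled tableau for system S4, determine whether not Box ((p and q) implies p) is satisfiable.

1. not Box ((p and q) implies p), u
2. not ((p and q) implies p), v   [neg-Box-rule on 1: fresh world v, uRv]
3. p and q, v   [neg-implies-rule on 2]
4. not p, v   [neg-implies-rule on 2]
5. p, v   [and-rule on 3]
6. q, v   [and-rule on 3]
Accessibility: uRu, uRv, vRv
Branch closes: p and not p both at v.
All branches of the tableau close; one closing branch shown above.

Unsatisfiable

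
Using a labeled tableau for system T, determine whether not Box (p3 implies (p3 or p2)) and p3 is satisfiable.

No, unsatisfiable

1. not Box (p3 implies (p3 or p2)) and p3, w0
2. not Box (p3 implies (p3 or p2)), w0
3. p3, w0
4. not (p3 implies (p3 or p2)), w1
5. p3, w1
6. not (p3 or p2), w1
7. not p3, w1
8. not p2, w1
Accessibility: w0Rw0, w0Rw1, w1Rw1
Branch closes: p3 and not p3 both at w1.
All branches of the tableau close; one closing branch shown above.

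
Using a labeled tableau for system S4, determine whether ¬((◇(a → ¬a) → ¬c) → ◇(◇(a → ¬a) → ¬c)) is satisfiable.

No, unsatisfiable

1. ¬((◇(a → ¬a) → ¬c) → ◇(◇(a → ¬a) → ¬c)), w0
2. ◇(a → ¬a) → ¬c, w0   [¬→-rule on 1]
3. ¬◇(◇(a → ¬a) → ¬c), w0   [¬→-rule on 1]
4. ¬(◇(a → ¬a) → ¬c), w0   [¬◇-rule on 3 via w0Rw0]
5. ◇(a → ¬a), w0   [¬→-rule on 4]
6. c, w0   [¬→-rule on 4]
7. ¬◇(a → ¬a), w0   [→-rule on 2 (branches; this branch)]
8. ¬(a → ¬a), w0   [¬◇-rule on 7 via w0Rw0]
9. a, w0   [¬→-rule on 8]
10. a → ¬a, w1   [◇-rule on 5: fresh world w1, w0Rw1]
11. ¬(◇(a → ¬a) → ¬c), w1   [¬◇-rule on 3 via w0Rw1]
12. ◇(a → ¬a), w1   [¬→-rule on 11]
13. c, w1   [¬→-rule on 11]
14. ¬(a → ¬a), w1   [¬◇-rule on 7 via w0Rw1]
15. a, w1   [¬→-rule on 14]
16. ¬a, w1   [→-rule on 10 (branches; this branch)]
Accessibility: w0Rw0, w0Rw1, w1Rw1
Branch closes: a and ¬a both at w1.
(One branch shown.) All branches close.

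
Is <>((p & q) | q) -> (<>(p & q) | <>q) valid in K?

Tableau for the negation ~(<>((p & q) | q) -> (<>(p & q) | <>q)):
1. ~(<>((p & q) | q) -> (<>(p & q) | <>q)), u
2. <>((p & q) | q), u
3. ~(<>(p & q) | <>q), u
4. ~<>(p & q), u
5. ~<>q, u
6. (p & q) | q, v
7. ~(p & q), v
8. ~q, v
9. p & q, v
10. p, v
11. q, v
Accessibility: uRv
Branch closes: q and ~q both at v.
All branches of the negation close; one closing branch shown above.

Valid in K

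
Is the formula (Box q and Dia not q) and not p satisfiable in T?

1. (Box q and Dia not q) and not p, w0
2. Box q and Dia not q, w0   [and-rule on 1]
3. not p, w0   [and-rule on 1]
4. Box q, w0   [and-rule on 2]
5. Dia not q, w0   [and-rule on 2]
6. q, w0   [Box-rule on 4 via w0Rw0]
7. not q, w1   [Dia-rule on 5: fresh world w1, w0Rw1]
8. q, w1   [Box-rule on 4 via w0Rw1]
Accessibility: w0Rw0, w0Rw1, w1Rw1
Branch closes: q and not q both at w1.
(One branch shown.) All branches close.

Unsatisfiable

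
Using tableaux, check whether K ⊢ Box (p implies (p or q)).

Tableau for the negation not Box (p implies (p or q)):
1. not Box (p implies (p or q)), u
2. not (p implies (p or q)), v
3. p, v
4. not (p or q), v
5. not p, v
6. not q, v
Accessibility: uRv
Branch closes: p and not p both at v.
All branches of the negation close; one closing branch shown above.

Yes, valid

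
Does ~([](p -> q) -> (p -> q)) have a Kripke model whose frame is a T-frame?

1. ~([](p -> q) -> (p -> q)), u
2. [](p -> q), u
3. ~(p -> q), u
4. p, u
5. ~q, u
6. p -> q, u
7. q, u
Accessibility: uRu
Branch closes: q and ~q both at u.
(One branch shown.) All branches close.

No, unsatisfiable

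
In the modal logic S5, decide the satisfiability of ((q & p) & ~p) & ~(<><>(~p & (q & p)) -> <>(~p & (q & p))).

Unsatisfiable (every branch closes)

1. ((q & p) & ~p) & ~(<><>(~p & (q & p)) -> <>(~p & (q & p))), 0
2. (q & p) & ~p, 0
3. ~(<><>(~p & (q & p)) -> <>(~p & (q & p))), 0
4. q & p, 0
5. ~p, 0
6. <><>(~p & (q & p)), 0
7. ~<>(~p & (q & p)), 0
8. q, 0
9. p, 0
Accessibility: 0R0
Branch closes: p and ~p both at 0.
All branches of the tableau close; one closing branch shown above.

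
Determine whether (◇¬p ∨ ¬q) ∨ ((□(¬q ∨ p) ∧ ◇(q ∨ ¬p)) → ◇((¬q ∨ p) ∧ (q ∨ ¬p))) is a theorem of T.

Yes, valid

Tableau for the negation ¬((◇¬p ∨ ¬q) ∨ ((□(¬q ∨ p) ∧ ◇(q ∨ ¬p)) → ◇((¬q ∨ p) ∧ (q ∨ ¬p)))):
1. ¬((◇¬p ∨ ¬q) ∨ ((□(¬q ∨ p) ∧ ◇(q ∨ ¬p)) → ◇((¬q ∨ p) ∧ (q ∨ ¬p)))), 0
2. ¬(◇¬p ∨ ¬q), 0
3. ¬((□(¬q ∨ p) ∧ ◇(q ∨ ¬p)) → ◇((¬q ∨ p) ∧ (q ∨ ¬p))), 0
4. ¬◇¬p, 0
5. q, 0
6. □(¬q ∨ p) ∧ ◇(q ∨ ¬p), 0
7. ¬◇((¬q ∨ p) ∧ (q ∨ ¬p)), 0
8. □(¬q ∨ p), 0
9. ◇(q ∨ ¬p), 0
10. p, 0
11. ¬((¬q ∨ p) ∧ (q ∨ ¬p)), 0
12. ¬q ∨ p, 0
13. ¬(q ∨ ¬p), 0
14. ¬q, 0
Accessibility: 0R0
Branch closes: q and ¬q both at 0.
All branches of the negation close; one closing branch shown above.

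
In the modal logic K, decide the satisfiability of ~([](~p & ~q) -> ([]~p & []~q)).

1. ~([](~p & ~q) -> ([]~p & []~q)), w0
2. [](~p & ~q), w0
3. ~([]~p & []~q), w0
4. ~[]~q, w0
5. q, w1
6. ~p & ~q, w1
7. ~p, w1
8. ~q, w1
Accessibility: w0Rw1
Branch closes: q and ~q both at w1.
(One branch shown.) All branches close.

No, unsatisfiable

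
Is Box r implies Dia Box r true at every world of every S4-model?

Tableau for the negation not (Box r implies Dia Box r):
1. not (Box r implies Dia Box r), 0
2. Box r, 0
3. not Dia Box r, 0
4. r, 0
5. not Box r, 0
6. not r, 1
7. r, 1
Accessibility: 0R0, 0R1, 1R1
Branch closes: r and not r both at 1.
Every branch of the negation's tableau closes; the branch above is one of them.

Yes, valid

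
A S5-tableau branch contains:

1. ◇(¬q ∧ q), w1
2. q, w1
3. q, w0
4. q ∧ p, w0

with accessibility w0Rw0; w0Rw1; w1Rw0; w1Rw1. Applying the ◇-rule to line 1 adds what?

a fresh world w2 with w1Rw2, and ¬q ∧ q at w2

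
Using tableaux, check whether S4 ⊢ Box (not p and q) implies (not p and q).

Tableau for the negation not (Box (not p and q) implies (not p and q)):
1. not (Box (not p and q) implies (not p and q)), w0
2. Box (not p and q), w0   [neg-implies-rule on 1]
3. not (not p and q), w0   [neg-implies-rule on 1]
4. not p and q, w0   [Box-rule on 2 via w0Rw0]
5. not p, w0   [and-rule on 4]
6. q, w0   [and-rule on 4]
7. not q, w0   [neg-and-rule on 3 (branches; this branch)]
Accessibility: w0Rw0
Branch closes: q and not q both at w0.
Every branch of the negation's tableau closes; the branch above is one of them.

Valid in S4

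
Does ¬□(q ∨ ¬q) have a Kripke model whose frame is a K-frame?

Unsatisfiable (every branch closes)

1. ¬□(q ∨ ¬q), 0
2. ¬(q ∨ ¬q), 1
3. ¬q, 1
4. q, 1
Accessibility: 0R1
Branch closes: q and ¬q both at 1.
Every branch closes; the branch above is one of them.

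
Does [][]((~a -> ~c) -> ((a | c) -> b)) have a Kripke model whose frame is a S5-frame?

Satisfiable

1. [][]((~a -> ~c) -> ((a | c) -> b)), 0
2. []((~a -> ~c) -> ((a | c) -> b)), 0
3. (~a -> ~c) -> ((a | c) -> b), 0
4. (a | c) -> b, 0
5. b, 0
Accessibility: 0R0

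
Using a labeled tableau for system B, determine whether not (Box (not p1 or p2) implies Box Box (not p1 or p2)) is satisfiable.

1. not (Box (not p1 or p2) implies Box Box (not p1 or p2)), w0
2. Box (not p1 or p2), w0
3. not Box Box (not p1 or p2), w0
4. not p1 or p2, w0
5. p2, w0
6. not Box (not p1 or p2), w1
7. not p1 or p2, w1
8. p2, w1
9. not (not p1 or p2), w2
10. p1, w2
11. not p2, w2
Accessibility: w0Rw0, w0Rw1, w1Rw0, w1Rw1, w1Rw2, w2Rw1, w2Rw2

Yes, satisfiable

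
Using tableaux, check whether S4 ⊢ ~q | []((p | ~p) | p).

Valid in S4

Tableau for the negation ~(~q | []((p | ~p) | p)):
1. ~(~q | []((p | ~p) | p)), w0
2. q, w0
3. ~[]((p | ~p) | p), w0
4. ~((p | ~p) | p), w1
5. ~(p | ~p), w1
6. ~p, w1
7. p, w1
Accessibility: w0Rw0, w0Rw1, w1Rw1
Branch closes: p and ~p both at w1.
Every branch of the negation's tableau closes; the branch above is one of them.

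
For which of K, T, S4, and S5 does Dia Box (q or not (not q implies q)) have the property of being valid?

T-tableau for the negation not Dia Box (q or not (not q implies q)):
1. not Dia Box (q or not (not q implies q)), w0
2. not Box (q or not (not q implies q)), w0
3. not (q or not (not q implies q)), w1
4. not q, w1
5. not q implies q, w1
6. not Box (q or not (not q implies q)), w1
7. q, w1
Accessibility: w0Rw0, w0Rw1, w1Rw1
Branch closes: q and not q both at w1.
Every branch closes (one shown): valid in T, hence also in S4, S5 (every theorem of T is a theorem of S4 and S5).
K-tableau for the negation not Dia Box (q or not (not q implies q)):
1. not Dia Box (q or not (not q implies q)), w0
Complete open branch: countermodel on a K-frame, so not valid in K.

T, S4, S5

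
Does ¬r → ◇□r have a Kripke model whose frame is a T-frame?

Satisfiable (open branch found)

1. ¬r → ◇□r, u
2. ◇□r, u
3. □r, v
4. r, v
Accessibility: uRu, uRv, vRv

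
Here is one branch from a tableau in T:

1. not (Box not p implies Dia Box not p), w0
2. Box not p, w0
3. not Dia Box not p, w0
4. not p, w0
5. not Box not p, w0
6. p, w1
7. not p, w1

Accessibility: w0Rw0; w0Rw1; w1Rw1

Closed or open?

Yes, closed

Both p and not p appear at w1.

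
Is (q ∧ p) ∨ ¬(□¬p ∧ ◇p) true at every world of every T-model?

Tableau for the negation ¬((q ∧ p) ∨ ¬(□¬p ∧ ◇p)):
1. ¬((q ∧ p) ∨ ¬(□¬p ∧ ◇p)), 0
2. ¬(q ∧ p), 0   [¬∨-rule on 1]
3. □¬p ∧ ◇p, 0   [¬∨-rule on 1]
4. □¬p, 0   [∧-rule on 3]
5. ◇p, 0   [∧-rule on 3]
6. ¬p, 0   [□-rule on 4 via 0R0]
7. p, 1   [◇-rule on 5: fresh world 1, 0R1]
8. ¬p, 1   [□-rule on 4 via 0R1]
Accessibility: 0R0, 0R1, 1R1
Branch closes: p and ¬p both at 1.
All branches of the negation close; one closing branch shown above.

Yes, valid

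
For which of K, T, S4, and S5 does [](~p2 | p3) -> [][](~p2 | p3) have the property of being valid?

S4, S5

S4-tableau for the negation ~([](~p2 | p3) -> [][](~p2 | p3)):
1. ~([](~p2 | p3) -> [][](~p2 | p3)), w0
2. [](~p2 | p3), w0   [~->-rule on 1]
3. ~[][](~p2 | p3), w0   [~->-rule on 1]
4. ~p2 | p3, w0   [[]-rule on 2 via w0Rw0]
5. p3, w0   [|-rule on 4 (branches; this branch)]
6. ~[](~p2 | p3), w1   [~[]-rule on 3: fresh world w1, w0Rw1]
7. ~p2 | p3, w1   [[]-rule on 2 via w0Rw1]
8. p3, w1   [|-rule on 7 (branches; this branch)]
9. ~(~p2 | p3), w2   [~[]-rule on 6: fresh world w2, w1Rw2]
10. p2, w2   [~|-rule on 9]
11. ~p3, w2   [~|-rule on 9]
12. ~p2 | p3, w2   [[]-rule on 2 via w0Rw2]
13. p3, w2   [|-rule on 12 (branches; this branch)]
Accessibility: w0Rw0, w0Rw1, w0Rw2, w1Rw1, w1Rw2, w2Rw2
Branch closes: p3 and ~p3 both at w2.
Every branch closes (one shown): valid in S4, hence also in S5 (every theorem of S4 is a theorem of S5).
T-tableau for the negation ~([](~p2 | p3) -> [][](~p2 | p3)):
1. ~([](~p2 | p3) -> [][](~p2 | p3)), w0
2. [](~p2 | p3), w0   [~->-rule on 1]
3. ~[][](~p2 | p3), w0   [~->-rule on 1]
4. ~p2 | p3, w0   [[]-rule on 2 via w0Rw0]
5. p3, w0   [|-rule on 4 (branches; this branch)]
6. ~[](~p2 | p3), w1   [~[]-rule on 3: fresh world w1, w0Rw1]
7. ~p2 | p3, w1   [[]-rule on 2 via w0Rw1]
8. p3, w1   [|-rule on 7 (branches; this branch)]
9. ~(~p2 | p3), w2   [~[]-rule on 6: fresh world w2, w1Rw2]
10. p2, w2   [~|-rule on 9]
11. ~p3, w2   [~|-rule on 9]
Accessibility: w0Rw0, w0Rw1, w1Rw1, w1Rw2, w2Rw2
Complete open branch: countermodel on a T-frame, so not valid in T, nor in K (the same frame is also a K-frame).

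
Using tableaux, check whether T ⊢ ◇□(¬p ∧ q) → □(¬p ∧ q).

Not valid

Tableau for the negation ¬(◇□(¬p ∧ q) → □(¬p ∧ q)):
1. ¬(◇□(¬p ∧ q) → □(¬p ∧ q)), w0
2. ◇□(¬p ∧ q), w0   [¬→-rule on 1]
3. ¬□(¬p ∧ q), w0   [¬→-rule on 1]
4. □(¬p ∧ q), w1   [◇-rule on 2: fresh world w1, w0Rw1]
5. ¬p ∧ q, w1   [□-rule on 4 via w1Rw1]
6. ¬p, w1   [∧-rule on 5]
7. q, w1   [∧-rule on 5]
8. ¬(¬p ∧ q), w2   [¬□-rule on 3: fresh world w2, w0Rw2]
9. ¬q, w2   [¬∧-rule on 8 (branches; this branch)]
Accessibility: w0Rw0, w0Rw1, w0Rw2, w1Rw1, w2Rw2
The negation has an open branch (countermodel exists).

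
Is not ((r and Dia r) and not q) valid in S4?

No, not valid

Tableau for the negation (r and Dia r) and not q:
1. (r and Dia r) and not q, w0
2. r and Dia r, w0
3. not q, w0
4. r, w0
5. Dia r, w0
6. r, w1
Accessibility: w0Rw0, w0Rw1, w1Rw1
The negation has an open branch (countermodel exists).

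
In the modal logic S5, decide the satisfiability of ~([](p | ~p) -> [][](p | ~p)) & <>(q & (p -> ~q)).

1. ~([](p | ~p) -> [][](p | ~p)) & <>(q & (p -> ~q)), w0
2. ~([](p | ~p) -> [][](p | ~p)), w0
3. <>(q & (p -> ~q)), w0
4. [](p | ~p), w0
5. ~[][](p | ~p), w0
6. p | ~p, w0
7. ~p, w0
8. q & (p -> ~q), w1
9. q, w1
10. p -> ~q, w1
11. p | ~p, w1
12. ~p, w1
13. ~[](p | ~p), w2
14. p | ~p, w2
15. ~p, w2
16. ~(p | ~p), w3
17. ~p, w3
18. p, w3
Accessibility: w0Rw0, w0Rw1, w0Rw2, w0Rw3, w1Rw0, w1Rw1, w1Rw2, w1Rw3, w2Rw0, w2Rw1, w2Rw2, w2Rw3, w3Rw0, w3Rw1, w3Rw2, w3Rw3
Branch closes: p and ~p both at w3.
(One branch shown.) All branches close.

Unsatisfiable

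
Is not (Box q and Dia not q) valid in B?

Valid in B

Tableau for the negation Box q and Dia not q:
1. Box q and Dia not q, w0
2. Box q, w0
3. Dia not q, w0
4. q, w0
5. not q, w1
6. q, w1
Accessibility: w0Rw0, w0Rw1, w1Rw0, w1Rw1
Branch closes: q and not q both at w1.
All branches of the negation close; one closing branch shown above.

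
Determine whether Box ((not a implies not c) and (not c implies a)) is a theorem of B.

No, not valid

Tableau for the negation not Box ((not a implies not c) and (not c implies a)):
1. not Box ((not a implies not c) and (not c implies a)), u
2. not ((not a implies not c) and (not c implies a)), v   [neg-Box-rule on 1: fresh world v, uRv]
3. not (not c implies a), v   [neg-and-rule on 2 (branches; this branch)]
4. not c, v   [neg-implies-rule on 3]
5. not a, v   [neg-implies-rule on 3]
Accessibility: uRu, uRv, vRu, vRv
The negation has an open branch (countermodel exists).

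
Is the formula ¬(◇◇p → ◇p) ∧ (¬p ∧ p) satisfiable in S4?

1. ¬(◇◇p → ◇p) ∧ (¬p ∧ p), 0
2. ¬(◇◇p → ◇p), 0   [∧-rule on 1]
3. ¬p ∧ p, 0   [∧-rule on 1]
4. ◇◇p, 0   [¬→-rule on 2]
5. ¬◇p, 0   [¬→-rule on 2]
6. ¬p, 0   [∧-rule on 3]
7. p, 0   [∧-rule on 3]
Accessibility: 0R0
Branch closes: p and ¬p both at 0.
Every branch closes; the branch above is one of them.

Unsatisfiable (every branch closes)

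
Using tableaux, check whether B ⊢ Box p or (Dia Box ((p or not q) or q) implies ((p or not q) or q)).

Tableau for the negation not (Box p or (Dia Box ((p or not q) or q) implies ((p or not q) or q))):
1. not (Box p or (Dia Box ((p or not q) or q) implies ((p or not q) or q))), 0
2. not Box p, 0
3. not (Dia Box ((p or not q) or q) implies ((p or not q) or q)), 0
4. Dia Box ((p or not q) or q), 0
5. not ((p or not q) or q), 0
6. not (p or not q), 0
7. not q, 0
8. not p, 0
9. q, 0
Accessibility: 0R0
Branch closes: q and not q both at 0.
All branches of the negation close; one closing branch shown above.

Valid in B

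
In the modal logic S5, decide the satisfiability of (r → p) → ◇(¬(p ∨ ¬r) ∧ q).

1. (r → p) → ◇(¬(p ∨ ¬r) ∧ q), w0
2. ◇(¬(p ∨ ¬r) ∧ q), w0   [→-rule on 1 (branches; this branch)]
3. ¬(p ∨ ¬r) ∧ q, w1   [◇-rule on 2: fresh world w1, w0Rw1]
4. ¬(p ∨ ¬r), w1   [∧-rule on 3]
5. q, w1   [∧-rule on 3]
6. ¬p, w1   [¬∨-rule on 4]
7. r, w1   [¬∨-rule on 4]
Accessibility: w0Rw0, w0Rw1, w1Rw0, w1Rw1

Satisfiable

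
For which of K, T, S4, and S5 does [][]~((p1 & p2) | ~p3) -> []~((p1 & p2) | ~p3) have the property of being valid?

K-tableau for the negation ~([][]~((p1 & p2) | ~p3) -> []~((p1 & p2) | ~p3)):
1. ~([][]~((p1 & p2) | ~p3) -> []~((p1 & p2) | ~p3)), 0
2. [][]~((p1 & p2) | ~p3), 0
3. ~[]~((p1 & p2) | ~p3), 0
4. (p1 & p2) | ~p3, 1
5. []~((p1 & p2) | ~p3), 1
6. ~p3, 1
Accessibility: 0R1
Complete open branch: countermodel on a K-frame, so not valid in K.
T-tableau for the negation ~([][]~((p1 & p2) | ~p3) -> []~((p1 & p2) | ~p3)):
1. ~([][]~((p1 & p2) | ~p3) -> []~((p1 & p2) | ~p3)), 0
2. [][]~((p1 & p2) | ~p3), 0
3. ~[]~((p1 & p2) | ~p3), 0
4. []~((p1 & p2) | ~p3), 0
5. ~((p1 & p2) | ~p3), 0
6. ~(p1 & p2), 0
7. p3, 0
8. ~p2, 0
9. (p1 & p2) | ~p3, 1
10. []~((p1 & p2) | ~p3), 1
11. ~((p1 & p2) | ~p3), 1
12. ~(p1 & p2), 1
13. p3, 1
14. p1 & p2, 1
15. p1, 1
16. p2, 1
17. ~p2, 1
Accessibility: 0R0, 0R1, 1R1
Branch closes: p2 and ~p2 both at 1.
Every branch closes (one shown): valid in T, hence also in S4, S5 (every theorem of T is a theorem of S4 and S5).

T, S4, S5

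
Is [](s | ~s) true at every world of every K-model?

Tableau for the negation ~[](s | ~s):
1. ~[](s | ~s), u
2. ~(s | ~s), v   [~[]-rule on 1: fresh world v, uRv]
3. ~s, v   [~|-rule on 2]
4. s, v   [~|-rule on 2]
Accessibility: uRv
Branch closes: s and ~s both at v.
Every branch of the negation's tableau closes; the branch above is one of them.

Yes, valid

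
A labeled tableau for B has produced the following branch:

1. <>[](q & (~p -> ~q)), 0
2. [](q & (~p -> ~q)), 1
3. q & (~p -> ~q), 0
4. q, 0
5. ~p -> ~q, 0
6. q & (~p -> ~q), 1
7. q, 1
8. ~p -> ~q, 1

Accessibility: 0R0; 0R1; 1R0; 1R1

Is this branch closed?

Not closed

There is no literal clash: for every atom and world, at most one sign appears.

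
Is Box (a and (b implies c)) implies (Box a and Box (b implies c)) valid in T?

Tableau for the negation not (Box (a and (b implies c)) implies (Box a and Box (b implies c))):
1. not (Box (a and (b implies c)) implies (Box a and Box (b implies c))), w0
2. Box (a and (b implies c)), w0   [neg-implies-rule on 1]
3. not (Box a and Box (b implies c)), w0   [neg-implies-rule on 1]
4. a and (b implies c), w0   [Box-rule on 2 via w0Rw0]
5. a, w0   [and-rule on 4]
6. b implies c, w0   [and-rule on 4]
7. not Box (b implies c), w0   [neg-and-rule on 3 (branches; this branch)]
8. c, w0   [implies-rule on 6 (branches; this branch)]
9. not (b implies c), w1   [neg-Box-rule on 7: fresh world w1, w0Rw1]
10. b, w1   [neg-implies-rule on 9]
11. not c, w1   [neg-implies-rule on 9]
12. a and (b implies c), w1   [Box-rule on 2 via w0Rw1]
13. a, w1   [and-rule on 12]
14. b implies c, w1   [and-rule on 12]
15. c, w1   [implies-rule on 14 (branches; this branch)]
Accessibility: w0Rw0, w0Rw1, w1Rw1
Branch closes: c and not c both at w1.
Every branch of the negation's tableau closes; the branch above is one of them.

Valid in T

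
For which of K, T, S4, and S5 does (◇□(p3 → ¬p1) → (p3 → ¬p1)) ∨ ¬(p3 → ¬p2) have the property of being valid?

S5-tableau for the negation ¬((◇□(p3 → ¬p1) → (p3 → ¬p1)) ∨ ¬(p3 → ¬p2)):
1. ¬((◇□(p3 → ¬p1) → (p3 → ¬p1)) ∨ ¬(p3 → ¬p2)), 0
2. ¬(◇□(p3 → ¬p1) → (p3 → ¬p1)), 0
3. p3 → ¬p2, 0
4. ◇□(p3 → ¬p1), 0
5. ¬(p3 → ¬p1), 0
6. p3, 0
7. p1, 0
8. ¬p2, 0
9. □(p3 → ¬p1), 1
10. p3 → ¬p1, 0
11. p3 → ¬p1, 1
12. ¬p1, 0
Accessibility: 0R0, 0R1, 1R0, 1R1
Branch closes: p1 and ¬p1 both at 0.
Every branch closes (one shown): valid in S5.
S4-tableau for the negation ¬((◇□(p3 → ¬p1) → (p3 → ¬p1)) ∨ ¬(p3 → ¬p2)):
1. ¬((◇□(p3 → ¬p1) → (p3 → ¬p1)) ∨ ¬(p3 → ¬p2)), 0
2. ¬(◇□(p3 → ¬p1) → (p3 → ¬p1)), 0
3. p3 → ¬p2, 0
4. ◇□(p3 → ¬p1), 0
5. ¬(p3 → ¬p1), 0
6. p3, 0
7. p1, 0
8. ¬p2, 0
9. □(p3 → ¬p1), 1
10. p3 → ¬p1, 1
11. ¬p1, 1
Accessibility: 0R0, 0R1, 1R1
Complete open branch: countermodel on an S4-frame, so not valid in S4, nor in K, T (the same frame is also a K-frame and a T-frame).

S5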